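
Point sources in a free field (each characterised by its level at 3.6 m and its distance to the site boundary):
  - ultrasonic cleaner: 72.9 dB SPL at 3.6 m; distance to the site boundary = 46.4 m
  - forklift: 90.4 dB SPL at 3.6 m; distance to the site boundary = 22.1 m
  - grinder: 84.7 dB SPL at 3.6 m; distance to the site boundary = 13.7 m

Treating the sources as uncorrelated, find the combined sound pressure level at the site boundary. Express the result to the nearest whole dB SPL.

77 dB SPL

First find each source's level at the receiver (point-source: −20·log₁₀(r/r_ref)), then combine on an intensity basis.
ultrasonic cleaner: 72.9 − 20·log₁₀(46.4/3.6) = 72.9 − 22.20 = 50.70 dB SPL.
forklift: 90.4 − 20·log₁₀(22.1/3.6) = 90.4 − 15.76 = 74.64 dB SPL.
grinder: 84.7 − 20·log₁₀(13.7/3.6) = 84.7 − 11.61 = 73.09 dB SPL.
Σ 10^(L/10) = 4.959e+07 → L_total = 10·log₁₀(4.959e+07) = 76.95 dB SPL.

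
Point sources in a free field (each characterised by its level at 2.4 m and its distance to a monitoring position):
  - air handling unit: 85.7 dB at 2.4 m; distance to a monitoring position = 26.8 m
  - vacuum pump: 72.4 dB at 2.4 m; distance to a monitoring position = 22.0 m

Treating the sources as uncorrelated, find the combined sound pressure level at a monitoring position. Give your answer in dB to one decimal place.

First find each source's level at the receiver (point-source: −20·log₁₀(r/r_ref)), then combine on an intensity basis.
air handling unit: 85.7 − 20·log₁₀(26.8/2.4) = 85.7 − 20.96 = 64.74 dB.
vacuum pump: 72.4 − 20·log₁₀(22.0/2.4) = 72.4 − 19.24 = 53.16 dB.
Σ 10^(L/10) = 3.186e+06 → L_total = 10·log₁₀(3.186e+06) = 65.03 dB.

65.0 dB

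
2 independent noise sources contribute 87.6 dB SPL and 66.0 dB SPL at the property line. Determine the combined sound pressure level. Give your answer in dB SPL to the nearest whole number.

88 dB SPL

For uncorrelated sources the intensities add, so convert each level to linear form, sum, and take 10·log₁₀ of the total.
Σ 10^(L/10) = 10^(87.6/10) + 10^(66.0/10) = 5.794e+08.
L_total = 10·log₁₀(5.794e+08) = 87.63 dB SPL.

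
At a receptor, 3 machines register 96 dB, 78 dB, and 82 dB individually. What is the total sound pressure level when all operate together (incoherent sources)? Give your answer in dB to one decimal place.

For uncorrelated sources the intensities add, so convert each level to linear form, sum, and take 10·log₁₀ of the total.
Σ 10^(L/10) = 10^(96/10) + 10^(78/10) + 10^(82/10) = 4.203e+09.
L_total = 10·log₁₀(4.203e+09) = 96.24 dB.

96.2 dB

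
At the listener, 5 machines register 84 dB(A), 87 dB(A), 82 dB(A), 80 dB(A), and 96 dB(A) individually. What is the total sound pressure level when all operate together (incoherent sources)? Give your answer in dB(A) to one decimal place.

Incoherent sources combine by intensity addition: L_total = 10·log₁₀(Σ 10^(L_i/10)).
Σ 10^(L/10) = 10^(84/10) + 10^(87/10) + 10^(82/10) + 10^(80/10) + 10^(96/10) = 4.992e+09.
L_total = 10·log₁₀(4.992e+09) = 96.98 dB(A).

97.0 dB(A)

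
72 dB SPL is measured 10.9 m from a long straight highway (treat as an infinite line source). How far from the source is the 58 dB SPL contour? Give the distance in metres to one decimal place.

For a line source L₁ − L₂ = 10·log₁₀(r₂/r₁), so r₂ = r₁·10^((L₁−L₂)/10).
r₂ = 10.9·10^((72−58)/10) = 10.9·10^(14.0/10) = 273.80 m.

273.8 m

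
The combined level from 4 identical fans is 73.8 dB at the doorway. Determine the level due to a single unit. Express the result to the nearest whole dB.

68 dB

Dividing the total intensity by 4 lowers the level by 10·log₁₀ 4 = 6.021 dB: L₁ = 73.8 − 6.021.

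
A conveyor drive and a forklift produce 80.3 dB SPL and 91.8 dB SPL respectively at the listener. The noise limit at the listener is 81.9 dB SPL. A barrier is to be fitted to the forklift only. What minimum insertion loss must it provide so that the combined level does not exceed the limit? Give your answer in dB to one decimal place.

The untreated sources together contribute 10^(80.3/10) = 1.072e+08, i.e. 80.30 dB SPL.
The limit corresponds to 10^(81.9/10) = 1.549e+08; subtracting the fixed part leaves 4.773e+07 for the forklift, i.e. 76.79 dB SPL.
Required insertion loss = 91.8 − 76.79 = 15.01 dB.

15.0 dB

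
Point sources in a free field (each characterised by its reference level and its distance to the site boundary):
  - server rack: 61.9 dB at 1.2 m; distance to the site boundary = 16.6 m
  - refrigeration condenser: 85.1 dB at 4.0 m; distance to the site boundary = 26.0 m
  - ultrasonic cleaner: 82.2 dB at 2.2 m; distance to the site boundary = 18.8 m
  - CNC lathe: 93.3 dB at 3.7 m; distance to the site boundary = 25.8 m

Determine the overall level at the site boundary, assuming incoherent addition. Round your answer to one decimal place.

77.3 dB

Propagate each source to the receiver with L = L_ref − 20·log₁₀(r/r_ref), then add intensities.
server rack: 61.9 − 20·log₁₀(16.6/1.2) = 61.9 − 22.82 = 39.08 dB.
refrigeration condenser: 85.1 − 20·log₁₀(26.0/4.0) = 85.1 − 16.26 = 68.84 dB.
ultrasonic cleaner: 82.2 − 20·log₁₀(18.8/2.2) = 82.2 − 18.63 = 63.57 dB.
CNC lathe: 93.3 − 20·log₁₀(25.8/3.7) = 93.3 − 16.87 = 76.43 dB.
Σ 10^(L/10) = 5.391e+07 → L_total = 10·log₁₀(5.391e+07) = 77.32 dB.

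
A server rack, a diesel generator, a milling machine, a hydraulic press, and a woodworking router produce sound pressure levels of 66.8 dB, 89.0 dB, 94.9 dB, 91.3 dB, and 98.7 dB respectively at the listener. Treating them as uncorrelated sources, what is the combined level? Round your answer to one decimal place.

Incoherent sources combine by intensity addition: L_total = 10·log₁₀(Σ 10^(L_i/10)).
Σ 10^(L/10) = 10^(66.8/10) + 10^(89.0/10) + 10^(94.9/10) + 10^(91.3/10) + 10^(98.7/10) = 1.265e+10.
L_total = 10·log₁₀(1.265e+10) = 101.02 dB.

101.0 dB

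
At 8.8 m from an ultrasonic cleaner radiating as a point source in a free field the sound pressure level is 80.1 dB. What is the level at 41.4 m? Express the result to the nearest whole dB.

Point-source attenuation: ΔL = 20·log₁₀(r₂/r₁) = 20·log₁₀(41.4/8.8) = 13.450 dB.
L₂ = 80.1 − 20·log₁₀(41.4/8.8) = 80.1 − 13.450 = 66.65 dB.

67 dB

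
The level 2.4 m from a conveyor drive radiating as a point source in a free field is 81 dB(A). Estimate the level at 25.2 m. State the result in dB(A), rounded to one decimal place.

Point-source attenuation: ΔL = 20·log₁₀(r₂/r₁) = 20·log₁₀(25.2/2.4) = 20.424 dB.
L₂ = 81 − 20·log₁₀(25.2/2.4) = 81 − 20.424 = 60.58 dB(A).

60.6 dB(A)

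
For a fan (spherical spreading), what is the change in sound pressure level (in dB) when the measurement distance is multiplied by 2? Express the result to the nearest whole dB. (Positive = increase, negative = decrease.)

Point-source spreading: ΔL = −20·log₁₀(r₂/r₁).
ΔL = −20·log₁₀(2) = -6.02 dB.

-6 dB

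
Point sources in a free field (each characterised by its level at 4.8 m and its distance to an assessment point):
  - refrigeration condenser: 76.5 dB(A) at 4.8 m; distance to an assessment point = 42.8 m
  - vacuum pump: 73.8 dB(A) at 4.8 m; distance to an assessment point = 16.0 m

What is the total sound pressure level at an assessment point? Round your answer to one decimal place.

64.3 dB(A)

Propagate each source to the receiver with L = L_ref − 20·log₁₀(r/r_ref), then add intensities.
refrigeration condenser: 76.5 − 20·log₁₀(42.8/4.8) = 76.5 − 19.00 = 57.50 dB(A).
vacuum pump: 73.8 − 20·log₁₀(16.0/4.8) = 73.8 − 10.46 = 63.34 dB(A).
Σ 10^(L/10) = 2.721e+06 → L_total = 10·log₁₀(2.721e+06) = 64.35 dB(A).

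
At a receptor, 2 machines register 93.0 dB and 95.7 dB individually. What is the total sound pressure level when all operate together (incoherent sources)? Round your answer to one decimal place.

97.6 dB

For uncorrelated sources the intensities add, so convert each level to linear form, sum, and take 10·log₁₀ of the total.
Σ 10^(L/10) = 10^(93.0/10) + 10^(95.7/10) = 5.711e+09.
L_total = 10·log₁₀(5.711e+09) = 97.57 dB.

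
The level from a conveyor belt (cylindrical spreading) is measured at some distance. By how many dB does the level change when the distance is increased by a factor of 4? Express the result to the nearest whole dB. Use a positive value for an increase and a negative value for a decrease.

-6 dB

With cylindrical spreading the level changes by −10·log₁₀(r₂/r₁).
ΔL = −10·log₁₀(4) = -6.02 dB.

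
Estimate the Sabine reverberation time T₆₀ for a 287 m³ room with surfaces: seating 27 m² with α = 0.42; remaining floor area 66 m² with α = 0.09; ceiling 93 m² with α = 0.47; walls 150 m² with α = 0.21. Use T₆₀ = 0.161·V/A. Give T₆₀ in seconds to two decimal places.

0.50 s

Summing Sᵢαᵢ: 27·0.42 + 66·0.09 + 93·0.47 + 150·0.21 = 92.49 m².
T₆₀ = 0.161 × 287 / 92.49 = 0.500 s.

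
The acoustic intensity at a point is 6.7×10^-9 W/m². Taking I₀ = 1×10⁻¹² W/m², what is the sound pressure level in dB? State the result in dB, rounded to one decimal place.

I/I₀ = 6.7×10^-9/10⁻¹² = 6.7×10^3, and L = 10·log₁₀(I/I₀).
L = 10·(0.8261 + 3) = 38.26 dB.

38.3 dB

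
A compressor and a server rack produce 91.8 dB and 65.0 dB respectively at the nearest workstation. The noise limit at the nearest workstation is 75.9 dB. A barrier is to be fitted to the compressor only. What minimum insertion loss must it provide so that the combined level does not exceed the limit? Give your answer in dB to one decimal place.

The untreated sources together contribute 10^(65.0/10) = 3.162e+06, i.e. 65.00 dB.
To meet 75.9 dB overall, the treated compressor may contribute at most 10^(75.9/10) − 3.162e+06 = 3.574e+07, i.e. 75.53 dB.
So the compressor must be reduced from 91.8 to 75.53 dB: IL = 16.27 dB.

16.3 dB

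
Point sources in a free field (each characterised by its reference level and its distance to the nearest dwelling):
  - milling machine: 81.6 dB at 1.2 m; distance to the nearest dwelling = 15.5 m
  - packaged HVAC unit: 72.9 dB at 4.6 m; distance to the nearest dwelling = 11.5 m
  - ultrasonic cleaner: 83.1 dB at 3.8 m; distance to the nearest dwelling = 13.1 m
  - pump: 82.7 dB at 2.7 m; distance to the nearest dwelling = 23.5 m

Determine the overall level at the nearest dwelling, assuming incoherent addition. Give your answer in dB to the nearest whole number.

Propagate each source to the receiver with L = L_ref − 20·log₁₀(r/r_ref), then add intensities.
milling machine: 81.6 − 20·log₁₀(15.5/1.2) = 81.6 − 22.22 = 59.38 dB.
packaged HVAC unit: 72.9 − 20·log₁₀(11.5/4.6) = 72.9 − 7.96 = 64.94 dB.
ultrasonic cleaner: 83.1 − 20·log₁₀(13.1/3.8) = 83.1 − 10.75 = 72.35 dB.
pump: 82.7 − 20·log₁₀(23.5/2.7) = 82.7 − 18.79 = 63.91 dB.
Σ 10^(L/10) = 2.362e+07 → L_total = 10·log₁₀(2.362e+07) = 73.73 dB.

74 dB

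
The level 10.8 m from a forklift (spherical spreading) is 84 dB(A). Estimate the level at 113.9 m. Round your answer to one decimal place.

Point-source attenuation: ΔL = 20·log₁₀(r₂/r₁) = 20·log₁₀(113.9/10.8) = 20.462 dB.
L₂ = 84 − 20·log₁₀(113.9/10.8) = 84 − 20.462 = 63.54 dB(A).

63.5 dB(A)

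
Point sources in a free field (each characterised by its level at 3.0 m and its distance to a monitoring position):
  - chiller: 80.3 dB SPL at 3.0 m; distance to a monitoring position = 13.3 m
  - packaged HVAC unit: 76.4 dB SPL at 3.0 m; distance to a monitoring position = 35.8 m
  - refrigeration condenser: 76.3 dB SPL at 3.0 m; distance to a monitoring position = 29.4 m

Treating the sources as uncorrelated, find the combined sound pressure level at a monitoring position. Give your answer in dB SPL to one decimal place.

67.9 dB SPL

First find each source's level at the receiver (point-source: −20·log₁₀(r/r_ref)), then combine on an intensity basis.
chiller: 80.3 − 20·log₁₀(13.3/3.0) = 80.3 − 12.93 = 67.37 dB SPL.
packaged HVAC unit: 76.4 − 20·log₁₀(35.8/3.0) = 76.4 − 21.54 = 54.86 dB SPL.
refrigeration condenser: 76.3 − 20·log₁₀(29.4/3.0) = 76.3 − 19.82 = 56.48 dB SPL.
Σ 10^(L/10) = 6.202e+06 → L_total = 10·log₁₀(6.202e+06) = 67.93 dB SPL.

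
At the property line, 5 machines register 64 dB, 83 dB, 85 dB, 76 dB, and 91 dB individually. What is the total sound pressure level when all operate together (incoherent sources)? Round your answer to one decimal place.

92.6 dB

For uncorrelated sources the intensities add, so convert each level to linear form, sum, and take 10·log₁₀ of the total.
Σ 10^(L/10) = 10^(64/10) + 10^(83/10) + 10^(85/10) + 10^(76/10) + 10^(91/10) = 1.817e+09.
L_total = 10·log₁₀(1.817e+09) = 92.59 dB.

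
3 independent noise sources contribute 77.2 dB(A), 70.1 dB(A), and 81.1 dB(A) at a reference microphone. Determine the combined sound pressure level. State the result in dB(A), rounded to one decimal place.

82.8 dB(A)

For uncorrelated sources the intensities add, so convert each level to linear form, sum, and take 10·log₁₀ of the total.
Σ 10^(L/10) = 10^(77.2/10) + 10^(70.1/10) + 10^(81.1/10) = 1.915e+08.
L_total = 10·log₁₀(1.915e+08) = 82.82 dB(A).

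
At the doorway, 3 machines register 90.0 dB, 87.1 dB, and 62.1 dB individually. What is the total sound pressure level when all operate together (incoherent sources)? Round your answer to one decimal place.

For uncorrelated sources the intensities add, so convert each level to linear form, sum, and take 10·log₁₀ of the total.
Σ 10^(L/10) = 10^(90.0/10) + 10^(87.1/10) + 10^(62.1/10) = 1.514e+09.
L_total = 10·log₁₀(1.514e+09) = 91.80 dB.

91.8 dB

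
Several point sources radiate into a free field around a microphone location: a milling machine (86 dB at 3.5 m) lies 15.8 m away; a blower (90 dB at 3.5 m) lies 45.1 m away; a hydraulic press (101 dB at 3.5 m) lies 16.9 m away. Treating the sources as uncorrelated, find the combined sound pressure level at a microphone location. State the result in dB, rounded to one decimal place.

First find each source's level at the receiver (point-source: −20·log₁₀(r/r_ref)), then combine on an intensity basis.
milling machine: 86 − 20·log₁₀(15.8/3.5) = 86 − 13.09 = 72.91 dB.
blower: 90 − 20·log₁₀(45.1/3.5) = 90 − 22.20 = 67.80 dB.
hydraulic press: 101 − 20·log₁₀(16.9/3.5) = 101 − 13.68 = 87.32 dB.
Σ 10^(L/10) = 5.655e+08 → L_total = 10·log₁₀(5.655e+08) = 87.52 dB.

87.5 dB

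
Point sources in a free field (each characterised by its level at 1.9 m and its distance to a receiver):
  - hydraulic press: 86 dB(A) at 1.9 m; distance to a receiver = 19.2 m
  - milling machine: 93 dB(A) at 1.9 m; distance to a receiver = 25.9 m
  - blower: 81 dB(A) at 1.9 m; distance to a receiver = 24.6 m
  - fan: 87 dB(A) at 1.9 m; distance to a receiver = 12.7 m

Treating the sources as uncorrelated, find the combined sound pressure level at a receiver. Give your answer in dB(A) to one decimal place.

Propagate each source to the receiver with L = L_ref − 20·log₁₀(r/r_ref), then add intensities.
hydraulic press: 86 − 20·log₁₀(19.2/1.9) = 86 − 20.09 = 65.91 dB(A).
milling machine: 93 − 20·log₁₀(25.9/1.9) = 93 − 22.69 = 70.31 dB(A).
blower: 81 − 20·log₁₀(24.6/1.9) = 81 − 22.24 = 58.76 dB(A).
fan: 87 − 20·log₁₀(12.7/1.9) = 87 − 16.50 = 70.50 dB(A).
Σ 10^(L/10) = 2.660e+07 → L_total = 10·log₁₀(2.660e+07) = 74.25 dB(A).

74.2 dB(A)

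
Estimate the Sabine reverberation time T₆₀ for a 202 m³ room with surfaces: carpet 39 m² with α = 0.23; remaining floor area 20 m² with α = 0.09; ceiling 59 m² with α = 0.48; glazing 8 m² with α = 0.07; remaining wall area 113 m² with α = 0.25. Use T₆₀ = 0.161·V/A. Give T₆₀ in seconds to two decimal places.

0.48 s

Total absorption A = 39·0.23 + 20·0.09 + 59·0.48 + 8·0.07 + 113·0.25 = 67.90 m² sabins.
T₆₀ = 0.161 × 202 / 67.90 = 0.479 s.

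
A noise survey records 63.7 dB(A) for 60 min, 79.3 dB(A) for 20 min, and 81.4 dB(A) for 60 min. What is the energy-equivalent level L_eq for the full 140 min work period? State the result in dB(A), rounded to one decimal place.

The energy average is taken in the linear domain: L_eq = 10·log₁₀[(Σ tᵢ·10^(Lᵢ/10))/T], T = 140 min.
Σ tᵢ·10^(Lᵢ/10) = 60·10^(63.7/10) + 20·10^(79.3/10) + 60·10^(81.4/10) = 1.013e+10.
L_eq = 10·log₁₀(1.013e+10/140) = 78.59 dB(A).

78.6 dB(A)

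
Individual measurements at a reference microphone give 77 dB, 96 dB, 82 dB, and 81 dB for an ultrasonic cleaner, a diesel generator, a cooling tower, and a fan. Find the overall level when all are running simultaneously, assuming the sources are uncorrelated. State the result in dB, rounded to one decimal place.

96.4 dB

Incoherent sources combine by intensity addition: L_total = 10·log₁₀(Σ 10^(L_i/10)).
Σ 10^(L/10) = 10^(77/10) + 10^(96/10) + 10^(82/10) + 10^(81/10) = 4.316e+09.
L_total = 10·log₁₀(4.316e+09) = 96.35 dB.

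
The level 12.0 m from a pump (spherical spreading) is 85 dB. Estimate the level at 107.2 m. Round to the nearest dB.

Spherical spreading from a point source gives a 20·log₁₀(r₂/r₁) drop.
L₂ = 85 − 20·log₁₀(107.2/12.0) = 85 − 19.020 = 65.98 dB.

66 dB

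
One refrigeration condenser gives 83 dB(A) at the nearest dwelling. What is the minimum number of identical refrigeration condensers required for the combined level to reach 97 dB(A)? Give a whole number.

26

The shortfall is 97 − 83 = 14.0 dB, and N units add 10·log₁₀ N, so need 10·log₁₀ N ≥ 14.0.
N ≥ 10^(14.0/10) = 25.119, so N = 26.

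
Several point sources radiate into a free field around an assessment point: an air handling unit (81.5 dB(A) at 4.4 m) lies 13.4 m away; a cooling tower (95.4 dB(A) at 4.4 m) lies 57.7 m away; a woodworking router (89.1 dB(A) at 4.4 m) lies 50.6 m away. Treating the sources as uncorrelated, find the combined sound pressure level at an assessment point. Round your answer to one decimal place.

76.2 dB(A)

First find each source's level at the receiver (point-source: −20·log₁₀(r/r_ref)), then combine on an intensity basis.
air handling unit: 81.5 − 20·log₁₀(13.4/4.4) = 81.5 − 9.67 = 71.83 dB(A).
cooling tower: 95.4 − 20·log₁₀(57.7/4.4) = 95.4 − 22.35 = 73.05 dB(A).
woodworking router: 89.1 − 20·log₁₀(50.6/4.4) = 89.1 − 21.21 = 67.89 dB(A).
Σ 10^(L/10) = 4.154e+07 → L_total = 10·log₁₀(4.154e+07) = 76.18 dB(A).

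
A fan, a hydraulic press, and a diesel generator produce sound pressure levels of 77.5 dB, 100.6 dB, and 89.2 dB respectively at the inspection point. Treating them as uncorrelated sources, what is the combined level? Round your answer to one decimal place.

100.9 dB

For uncorrelated sources the intensities add, so convert each level to linear form, sum, and take 10·log₁₀ of the total.
Σ 10^(L/10) = 10^(77.5/10) + 10^(100.6/10) + 10^(89.2/10) = 1.237e+10.
L_total = 10·log₁₀(1.237e+10) = 100.92 dB.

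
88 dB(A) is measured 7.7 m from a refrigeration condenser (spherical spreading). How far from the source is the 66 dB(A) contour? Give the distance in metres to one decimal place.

Point-source spreading drops the level by 20·log₁₀(r₂/r₁); inverting, r₂/r₁ = 10^(ΔL/20).
r₂ = 7.7·10^((88−66)/20) = 7.7·10^(22.0/20) = 96.94 m.

96.9 m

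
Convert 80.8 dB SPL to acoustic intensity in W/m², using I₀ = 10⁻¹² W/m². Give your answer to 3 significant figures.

I/I₀ = 10^(80.8/10) = 1.202e+08, so I = 1.202e+08 × 10⁻¹² W/m².

0.000120 W/m²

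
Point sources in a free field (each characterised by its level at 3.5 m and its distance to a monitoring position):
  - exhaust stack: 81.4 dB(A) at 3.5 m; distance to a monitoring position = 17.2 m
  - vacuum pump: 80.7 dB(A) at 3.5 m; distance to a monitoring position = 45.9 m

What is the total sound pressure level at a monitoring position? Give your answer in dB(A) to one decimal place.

Propagate each source to the receiver with L = L_ref − 20·log₁₀(r/r_ref), then add intensities.
exhaust stack: 81.4 − 20·log₁₀(17.2/3.5) = 81.4 − 13.83 = 67.57 dB(A).
vacuum pump: 80.7 − 20·log₁₀(45.9/3.5) = 80.7 − 22.35 = 58.35 dB(A).
Σ 10^(L/10) = 6.399e+06 → L_total = 10·log₁₀(6.399e+06) = 68.06 dB(A).

68.1 dB(A)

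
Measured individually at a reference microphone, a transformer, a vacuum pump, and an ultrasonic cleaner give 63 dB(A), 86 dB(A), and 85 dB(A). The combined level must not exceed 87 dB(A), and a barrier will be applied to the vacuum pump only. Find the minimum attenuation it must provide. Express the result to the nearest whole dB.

3 dB

Fixed contribution from the other sources: Σ 10^(L/10) = 10^(63/10) + 10^(85/10) = 3.182e+08 (85.03 dB(A)).
The limit corresponds to 10^(87/10) = 5.012e+08; subtracting the fixed part leaves 1.830e+08 for the vacuum pump, i.e. 82.62 dB(A).
So the vacuum pump must be reduced from 86 to 82.62 dB(A): IL = 3.38 dB.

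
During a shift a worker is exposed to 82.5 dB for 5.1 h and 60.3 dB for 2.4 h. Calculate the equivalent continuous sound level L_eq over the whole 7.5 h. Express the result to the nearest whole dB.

L_eq = 10·log₁₀[(1/T)·Σ tᵢ·10^(Lᵢ/10)] with T = 7.5 h.
Σ tᵢ·10^(Lᵢ/10) = 5.1·10^(82.5/10) + 2.4·10^(60.3/10) = 9.095e+08.
L_eq = 10·log₁₀(9.095e+08/7.5) = 80.84 dB.

81 dB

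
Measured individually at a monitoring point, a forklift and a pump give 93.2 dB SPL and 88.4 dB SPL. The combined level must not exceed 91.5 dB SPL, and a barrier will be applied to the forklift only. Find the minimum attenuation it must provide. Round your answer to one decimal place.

4.6 dB

Fixed contribution from the other source: Σ 10^(L/10) = 10^(88.4/10) = 6.918e+08 (88.40 dB SPL).
The limit corresponds to 10^(91.5/10) = 1.413e+09; subtracting the fixed part leaves 7.207e+08 for the forklift, i.e. 88.58 dB SPL.
Required insertion loss = 93.2 − 88.58 = 4.62 dB.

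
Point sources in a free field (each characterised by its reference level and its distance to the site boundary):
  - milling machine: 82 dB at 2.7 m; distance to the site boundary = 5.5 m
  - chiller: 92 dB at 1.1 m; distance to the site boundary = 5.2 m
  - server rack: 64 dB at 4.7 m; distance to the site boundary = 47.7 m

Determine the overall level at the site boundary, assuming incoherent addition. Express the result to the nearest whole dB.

First find each source's level at the receiver (point-source: −20·log₁₀(r/r_ref)), then combine on an intensity basis.
milling machine: 82 − 20·log₁₀(5.5/2.7) = 82 − 6.18 = 75.82 dB.
chiller: 92 − 20·log₁₀(5.2/1.1) = 92 − 13.49 = 78.51 dB.
server rack: 64 − 20·log₁₀(47.7/4.7) = 64 − 20.13 = 43.87 dB.
Σ 10^(L/10) = 1.091e+08 → L_total = 10·log₁₀(1.091e+08) = 80.38 dB.

80 dB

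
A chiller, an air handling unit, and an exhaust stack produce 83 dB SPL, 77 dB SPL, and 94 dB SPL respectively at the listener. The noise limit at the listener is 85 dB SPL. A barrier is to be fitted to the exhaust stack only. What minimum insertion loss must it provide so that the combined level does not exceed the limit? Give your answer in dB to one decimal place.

The untreated sources together contribute 10^(83/10) + 10^(77/10) = 2.496e+08, i.e. 83.97 dB SPL.
To meet 85 dB SPL overall, the treated exhaust stack may contribute at most 10^(85/10) − 2.496e+08 = 6.658e+07, i.e. 78.23 dB SPL.
Required insertion loss = 94 − 78.23 = 15.77 dB.

15.8 dB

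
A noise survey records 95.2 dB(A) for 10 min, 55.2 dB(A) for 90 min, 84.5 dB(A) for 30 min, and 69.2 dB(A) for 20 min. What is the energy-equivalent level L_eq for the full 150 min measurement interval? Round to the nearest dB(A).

The energy average is taken in the linear domain: L_eq = 10·log₁₀[(Σ tᵢ·10^(Lᵢ/10))/T], T = 150 min.
Σ tᵢ·10^(Lᵢ/10) = 10·10^(95.2/10) + 90·10^(55.2/10) + 30·10^(84.5/10) + 20·10^(69.2/10) = 4.176e+10.
L_eq = 10·log₁₀(4.176e+10/150) = 84.45 dB(A).

84 dB(A)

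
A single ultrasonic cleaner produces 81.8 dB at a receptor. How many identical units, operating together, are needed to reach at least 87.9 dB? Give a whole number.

5

The shortfall is 87.9 − 81.8 = 6.1 dB, and N units add 10·log₁₀ N, so need 10·log₁₀ N ≥ 6.1.
N ≥ 10^(6.1/10) = 4.074, so N = 5.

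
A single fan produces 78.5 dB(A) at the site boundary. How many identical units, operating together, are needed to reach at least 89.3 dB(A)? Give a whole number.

13

Need L₁ + 10·log₁₀ N ≥ 89.3, i.e. log₁₀ N ≥ 1.08.
N ≥ 10^(10.8/10) = 12.023, so N = 13.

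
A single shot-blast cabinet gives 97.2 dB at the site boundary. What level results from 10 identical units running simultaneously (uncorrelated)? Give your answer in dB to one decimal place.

107.2 dB

N identical incoherent sources raise the level by 10·log₁₀ N.
L_total = 97.2 + 10·log₁₀(10) = 97.2 + 10.000 = 107.20 dB.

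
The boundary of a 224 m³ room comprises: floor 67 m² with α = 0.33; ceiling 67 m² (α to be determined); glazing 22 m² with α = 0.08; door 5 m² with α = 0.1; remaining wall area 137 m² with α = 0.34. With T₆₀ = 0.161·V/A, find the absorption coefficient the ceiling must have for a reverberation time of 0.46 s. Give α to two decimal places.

From T₆₀ = 0.161·V/A, the target T₆₀ = 0.46 s needs A = 0.161·224/0.46 = 78.40 m².
Absorption from the other surfaces = 67·0.33 + 22·0.08 + 5·0.1 + 137·0.34 = 70.95 m², so the ceiling must supply 7.45 m² over 67 m².
α = 7.45/67 = 0.111.

0.11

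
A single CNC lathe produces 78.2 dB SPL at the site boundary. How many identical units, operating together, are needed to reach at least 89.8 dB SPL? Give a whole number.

15

Need L₁ + 10·log₁₀ N ≥ 89.8, i.e. log₁₀ N ≥ 1.16.
N ≥ 10^(11.6/10) = 14.454, so N = 15.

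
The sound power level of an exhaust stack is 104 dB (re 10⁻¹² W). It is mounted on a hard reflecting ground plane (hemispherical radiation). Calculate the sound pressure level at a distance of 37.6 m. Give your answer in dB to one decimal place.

Free-field hemispherical radiation: L_p = L_w − 10·log₁₀(2π·r²), r = 37.6 m.
2π·r² = 8883 m², 10·log₁₀ of that is 39.486 dB.
L_p = 104 − 39.486 = 64.51 dB.

64.5 dB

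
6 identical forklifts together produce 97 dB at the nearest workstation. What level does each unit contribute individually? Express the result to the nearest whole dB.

6 equal contributions raise the level by 10·log₁₀ 6 = 7.782 dB, so each unit alone gives 97 − 7.782.

89 dB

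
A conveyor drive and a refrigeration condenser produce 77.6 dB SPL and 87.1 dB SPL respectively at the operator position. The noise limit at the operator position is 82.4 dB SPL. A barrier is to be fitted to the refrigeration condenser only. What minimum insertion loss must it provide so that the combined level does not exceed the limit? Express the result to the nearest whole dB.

6 dB

Fixed contribution from the other source: Σ 10^(L/10) = 10^(77.6/10) = 5.754e+07 (77.60 dB SPL).
To meet 82.4 dB SPL overall, the treated refrigeration condenser may contribute at most 10^(82.4/10) − 5.754e+07 = 1.162e+08, i.e. 80.65 dB SPL.
So the refrigeration condenser must be reduced from 87.1 to 80.65 dB SPL: IL = 6.45 dB.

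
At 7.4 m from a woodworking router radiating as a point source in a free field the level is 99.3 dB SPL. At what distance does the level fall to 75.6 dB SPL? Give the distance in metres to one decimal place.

113.3 m

For a point source L₁ − L₂ = 20·log₁₀(r₂/r₁), so r₂ = r₁·10^((L₁−L₂)/20).
r₂ = 7.4·10^((99.3−75.6)/20) = 7.4·10^(23.7/20) = 113.30 m.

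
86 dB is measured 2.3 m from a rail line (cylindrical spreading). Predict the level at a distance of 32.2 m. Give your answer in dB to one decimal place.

74.5 dB

Cylindrical spreading from a line source gives a 10·log₁₀(r₂/r₁) drop.
L₂ = 86 − 10·log₁₀(32.2/2.3) = 86 − 11.461 = 74.54 dB.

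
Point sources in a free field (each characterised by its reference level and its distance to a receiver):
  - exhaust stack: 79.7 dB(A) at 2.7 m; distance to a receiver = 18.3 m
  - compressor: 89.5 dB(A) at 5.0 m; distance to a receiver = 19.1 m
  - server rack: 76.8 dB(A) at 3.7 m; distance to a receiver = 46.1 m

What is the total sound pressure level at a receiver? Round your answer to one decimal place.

78.0 dB(A)

First find each source's level at the receiver (point-source: −20·log₁₀(r/r_ref)), then combine on an intensity basis.
exhaust stack: 79.7 − 20·log₁₀(18.3/2.7) = 79.7 − 16.62 = 63.08 dB(A).
compressor: 89.5 − 20·log₁₀(19.1/5.0) = 89.5 − 11.64 = 77.86 dB(A).
server rack: 76.8 − 20·log₁₀(46.1/3.7) = 76.8 − 21.91 = 54.89 dB(A).
Σ 10^(L/10) = 6.342e+07 → L_total = 10·log₁₀(6.342e+07) = 78.02 dB(A).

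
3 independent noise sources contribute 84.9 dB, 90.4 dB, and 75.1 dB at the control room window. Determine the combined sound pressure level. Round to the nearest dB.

Incoherent sources combine by intensity addition: L_total = 10·log₁₀(Σ 10^(L_i/10)).
Σ 10^(L/10) = 10^(84.9/10) + 10^(90.4/10) + 10^(75.1/10) = 1.438e+09.
L_total = 10·log₁₀(1.438e+09) = 91.58 dB.

92 dB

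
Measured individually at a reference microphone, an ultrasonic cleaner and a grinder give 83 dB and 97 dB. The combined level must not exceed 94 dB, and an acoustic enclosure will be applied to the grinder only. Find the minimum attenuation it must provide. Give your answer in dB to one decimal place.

3.4 dB

The untreated sources together contribute 10^(83/10) = 1.995e+08, i.e. 83.00 dB.
To meet 94 dB overall, the treated grinder may contribute at most 10^(94/10) − 1.995e+08 = 2.312e+09, i.e. 93.64 dB.
Required insertion loss = 97 − 93.64 = 3.36 dB.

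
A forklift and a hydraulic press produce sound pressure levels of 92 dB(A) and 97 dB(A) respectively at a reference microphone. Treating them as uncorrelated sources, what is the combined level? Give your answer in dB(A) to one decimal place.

Incoherent sources combine by intensity addition: L_total = 10·log₁₀(Σ 10^(L_i/10)).
Σ 10^(L/10) = 10^(92/10) + 10^(97/10) = 6.597e+09.
L_total = 10·log₁₀(6.597e+09) = 98.19 dB(A).

98.2 dB(A)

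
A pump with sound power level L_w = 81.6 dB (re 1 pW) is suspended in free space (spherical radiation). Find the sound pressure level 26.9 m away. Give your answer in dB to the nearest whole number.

42 dB

The power spreads over a sphere of area 4π·r², so L_p = L_w − 10·log₁₀(4π·r²).
4π·r² = 9093 m², 10·log₁₀ of that is 39.587 dB.
L_p = 81.6 − 39.587 = 42.01 dB.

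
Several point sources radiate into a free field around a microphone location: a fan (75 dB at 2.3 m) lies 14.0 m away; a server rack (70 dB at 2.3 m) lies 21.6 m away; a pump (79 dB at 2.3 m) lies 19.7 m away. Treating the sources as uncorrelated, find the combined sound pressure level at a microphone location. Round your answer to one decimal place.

Apply inverse-square spreading to bring every level to the receiver, then sum 10^(L/10).
fan: 75 − 20·log₁₀(14.0/2.3) = 75 − 15.69 = 59.31 dB.
server rack: 70 − 20·log₁₀(21.6/2.3) = 70 − 19.45 = 50.55 dB.
pump: 79 − 20·log₁₀(19.7/2.3) = 79 − 18.65 = 60.35 dB.
Σ 10^(L/10) = 2.050e+06 → L_total = 10·log₁₀(2.050e+06) = 63.12 dB.

63.1 dB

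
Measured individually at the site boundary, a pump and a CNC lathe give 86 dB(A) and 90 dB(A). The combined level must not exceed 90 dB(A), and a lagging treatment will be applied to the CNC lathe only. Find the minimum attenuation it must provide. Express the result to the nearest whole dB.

2 dB

Everything except the CNC lathe sums to 10^(86/10) = 3.981e+08 in linear terms, 86.00 dB(A).
The limit corresponds to 10^(90/10) = 1.000e+09; subtracting the fixed part leaves 6.019e+08 for the CNC lathe, i.e. 87.80 dB(A).
Required insertion loss = 90 − 87.80 = 2.20 dB.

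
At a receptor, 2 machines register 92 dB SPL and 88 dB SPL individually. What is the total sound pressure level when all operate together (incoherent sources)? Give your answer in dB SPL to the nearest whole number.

For uncorrelated sources the intensities add, so convert each level to linear form, sum, and take 10·log₁₀ of the total.
Σ 10^(L/10) = 10^(92/10) + 10^(88/10) = 2.216e+09.
L_total = 10·log₁₀(2.216e+09) = 93.46 dB SPL.

93 dB SPL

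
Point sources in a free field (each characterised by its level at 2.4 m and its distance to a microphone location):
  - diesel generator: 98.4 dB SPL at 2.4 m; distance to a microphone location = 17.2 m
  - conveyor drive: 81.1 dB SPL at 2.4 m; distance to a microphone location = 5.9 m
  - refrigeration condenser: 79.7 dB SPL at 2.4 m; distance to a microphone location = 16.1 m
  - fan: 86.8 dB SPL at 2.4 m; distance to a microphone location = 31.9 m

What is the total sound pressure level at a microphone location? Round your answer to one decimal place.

First find each source's level at the receiver (point-source: −20·log₁₀(r/r_ref)), then combine on an intensity basis.
diesel generator: 98.4 − 20·log₁₀(17.2/2.4) = 98.4 − 17.11 = 81.29 dB SPL.
conveyor drive: 81.1 − 20·log₁₀(5.9/2.4) = 81.1 − 7.81 = 73.29 dB SPL.
refrigeration condenser: 79.7 − 20·log₁₀(16.1/2.4) = 79.7 − 16.53 = 63.17 dB SPL.
fan: 86.8 − 20·log₁₀(31.9/2.4) = 86.8 − 22.47 = 64.33 dB SPL.
Σ 10^(L/10) = 1.608e+08 → L_total = 10·log₁₀(1.608e+08) = 82.06 dB SPL.

82.1 dB SPL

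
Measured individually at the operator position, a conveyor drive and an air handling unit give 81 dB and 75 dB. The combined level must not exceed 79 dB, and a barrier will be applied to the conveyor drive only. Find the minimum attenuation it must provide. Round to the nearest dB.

Fixed contribution from the other source: Σ 10^(L/10) = 10^(75/10) = 3.162e+07 (75.00 dB).
To meet 79 dB overall, the treated conveyor drive may contribute at most 10^(79/10) − 3.162e+07 = 4.781e+07, i.e. 76.80 dB.
So the conveyor drive must be reduced from 81 to 76.80 dB: IL = 4.20 dB.

4 dB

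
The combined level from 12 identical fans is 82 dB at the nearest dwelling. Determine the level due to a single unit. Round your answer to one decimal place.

For N identical incoherent sources L_total = L₁ + 10·log₁₀ N, so L₁ = 82 − 10·log₁₀(12) = 82 − 10.792.

71.2 dB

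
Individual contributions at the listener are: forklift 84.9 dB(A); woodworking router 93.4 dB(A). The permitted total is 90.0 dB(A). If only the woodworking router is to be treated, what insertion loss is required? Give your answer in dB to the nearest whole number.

5 dB

The untreated sources together contribute 10^(84.9/10) = 3.090e+08, i.e. 84.90 dB(A).
To meet 90.0 dB(A) overall, the treated woodworking router may contribute at most 10^(90.0/10) − 3.090e+08 = 6.910e+08, i.e. 88.39 dB(A).
Required insertion loss = 93.4 − 88.39 = 5.01 dB.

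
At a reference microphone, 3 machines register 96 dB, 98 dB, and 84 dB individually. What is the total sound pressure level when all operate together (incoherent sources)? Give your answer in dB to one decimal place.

For uncorrelated sources the intensities add, so convert each level to linear form, sum, and take 10·log₁₀ of the total.
Σ 10^(L/10) = 10^(96/10) + 10^(98/10) + 10^(84/10) = 1.054e+10.
L_total = 10·log₁₀(1.054e+10) = 100.23 dB.

100.2 dB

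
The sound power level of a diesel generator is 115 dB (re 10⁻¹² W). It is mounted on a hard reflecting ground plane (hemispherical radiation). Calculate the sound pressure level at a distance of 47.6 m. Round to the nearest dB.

73 dB

The power spreads over a hemisphere of area 2π·r², so L_p = L_w − 10·log₁₀(2π·r²).
2π·r² = 1.424e+04 m², 10·log₁₀ of that is 41.534 dB.
L_p = 115 − 41.534 = 73.47 dB.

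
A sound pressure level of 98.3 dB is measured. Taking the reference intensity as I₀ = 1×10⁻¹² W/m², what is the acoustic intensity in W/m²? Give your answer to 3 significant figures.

0.00676 W/m²

I/I₀ = 10^(98.3/10) = 6.761e+09, so I = 6.761e+09 × 10⁻¹² W/m².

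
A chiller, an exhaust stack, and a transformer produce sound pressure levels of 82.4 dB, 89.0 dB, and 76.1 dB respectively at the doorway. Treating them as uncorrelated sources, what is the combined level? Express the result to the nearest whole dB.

For uncorrelated sources the intensities add, so convert each level to linear form, sum, and take 10·log₁₀ of the total.
Σ 10^(L/10) = 10^(82.4/10) + 10^(89.0/10) + 10^(76.1/10) = 1.009e+09.
L_total = 10·log₁₀(1.009e+09) = 90.04 dB.

90 dB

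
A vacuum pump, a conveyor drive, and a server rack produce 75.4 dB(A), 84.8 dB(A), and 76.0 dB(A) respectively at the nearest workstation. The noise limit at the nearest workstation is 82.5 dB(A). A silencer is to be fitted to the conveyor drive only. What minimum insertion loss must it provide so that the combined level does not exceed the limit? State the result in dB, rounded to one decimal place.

4.7 dB

Everything except the conveyor drive sums to 10^(75.4/10) + 10^(76.0/10) = 7.448e+07 in linear terms, 78.72 dB(A).
To meet 82.5 dB(A) overall, the treated conveyor drive may contribute at most 10^(82.5/10) − 7.448e+07 = 1.033e+08, i.e. 80.14 dB(A).
Required insertion loss = 84.8 − 80.14 = 4.66 dB.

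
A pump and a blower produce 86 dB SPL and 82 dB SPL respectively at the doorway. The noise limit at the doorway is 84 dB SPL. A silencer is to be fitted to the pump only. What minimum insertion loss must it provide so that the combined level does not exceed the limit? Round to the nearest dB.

Fixed contribution from the other source: Σ 10^(L/10) = 10^(82/10) = 1.585e+08 (82.00 dB SPL).
To meet 84 dB SPL overall, the treated pump may contribute at most 10^(84/10) − 1.585e+08 = 9.270e+07, i.e. 79.67 dB SPL.
Required insertion loss = 86 − 79.67 = 6.33 dB.

6 dB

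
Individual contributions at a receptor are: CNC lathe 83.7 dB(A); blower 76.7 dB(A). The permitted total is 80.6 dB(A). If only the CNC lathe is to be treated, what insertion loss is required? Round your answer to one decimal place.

5.4 dB

Everything except the CNC lathe sums to 10^(76.7/10) = 4.677e+07 in linear terms, 76.70 dB(A).
The limit corresponds to 10^(80.6/10) = 1.148e+08; subtracting the fixed part leaves 6.804e+07 for the CNC lathe, i.e. 78.33 dB(A).
So the CNC lathe must be reduced from 83.7 to 78.33 dB(A): IL = 5.37 dB.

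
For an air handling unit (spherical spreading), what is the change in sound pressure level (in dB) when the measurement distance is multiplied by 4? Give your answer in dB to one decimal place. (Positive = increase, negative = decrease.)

With spherical spreading the level changes by −20·log₁₀(r₂/r₁).
ΔL = −20·log₁₀(4) = -12.04 dB.

-12.0 dB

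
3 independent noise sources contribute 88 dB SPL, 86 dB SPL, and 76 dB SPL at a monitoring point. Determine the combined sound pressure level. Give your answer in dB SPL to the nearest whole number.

Incoherent sources combine by intensity addition: L_total = 10·log₁₀(Σ 10^(L_i/10)).
Σ 10^(L/10) = 10^(88/10) + 10^(86/10) + 10^(76/10) = 1.069e+09.
L_total = 10·log₁₀(1.069e+09) = 90.29 dB SPL.

90 dB SPL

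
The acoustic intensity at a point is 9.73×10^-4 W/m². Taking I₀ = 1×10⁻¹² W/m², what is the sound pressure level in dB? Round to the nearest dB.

L = 10·log₁₀(I/I₀) = 10·log₁₀(9.73×10^-4/10⁻¹²) = 10·log₁₀(9.73×10^8).
L = 10·(0.9881 + 8) = 89.88 dB.

90 dB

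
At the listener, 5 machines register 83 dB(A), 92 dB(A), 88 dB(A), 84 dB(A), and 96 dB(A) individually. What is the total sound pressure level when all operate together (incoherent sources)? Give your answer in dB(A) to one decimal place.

98.2 dB(A)

For uncorrelated sources the intensities add, so convert each level to linear form, sum, and take 10·log₁₀ of the total.
Σ 10^(L/10) = 10^(83/10) + 10^(92/10) + 10^(88/10) + 10^(84/10) + 10^(96/10) = 6.648e+09.
L_total = 10·log₁₀(6.648e+09) = 98.23 dB(A).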